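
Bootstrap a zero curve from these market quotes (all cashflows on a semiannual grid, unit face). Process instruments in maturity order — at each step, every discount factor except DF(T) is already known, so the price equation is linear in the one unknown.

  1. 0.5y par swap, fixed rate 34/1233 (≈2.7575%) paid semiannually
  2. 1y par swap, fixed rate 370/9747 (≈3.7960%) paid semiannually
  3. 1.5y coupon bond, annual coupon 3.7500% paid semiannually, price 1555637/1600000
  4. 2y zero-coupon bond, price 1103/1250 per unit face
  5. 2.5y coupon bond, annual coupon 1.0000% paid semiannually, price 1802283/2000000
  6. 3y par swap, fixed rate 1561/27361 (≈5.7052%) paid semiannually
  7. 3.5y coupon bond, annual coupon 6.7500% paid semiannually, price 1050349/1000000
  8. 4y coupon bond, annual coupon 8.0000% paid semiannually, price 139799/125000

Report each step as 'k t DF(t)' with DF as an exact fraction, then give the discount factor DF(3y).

1 1/2 1233/1250
2 1 963/1000
3 3/2 1837/2000
4 2 1103/1250
5 5/2 439/500
6 3 8439/10000
7 7/2 4187/5000
8 4 8327/10000
DF(3y) = 8439/10000 ≈ 0.843900

step 1 [0.5y] swap r/2=17/1233: DF=(1 − 17/1233·(0))/(1+17/1233) = 1233/1250 ≈ 0.986400
step 2 [1y] swap r/2=185/9747: DF=(1 − 185/9747·(0.986400))/(1+185/9747) = 963/1000 ≈ 0.963000
step 3 [1.5y] bond c/2=3/160: DF=(1555637/1600000 − 3/160·(0.986400+0.963000))/(1+3/160) = 1837/2000 ≈ 0.918500
step 4 [2y] zero: DF = P = 1103/1250 ≈ 0.882400
step 5 [2.5y] bond c/2=1/200: DF=(1802283/2000000 − 1/200·(0.986400+0.963000+0.918500+0.882400))/(1+1/200) = 439/500 ≈ 0.878000
step 6 [3y] swap r/2=1561/54722: DF=(1 − 1561/54722·(0.986400+0.963000+0.918500+0.882400+0.878000))/(1+1561/54722) = 8439/10000 ≈ 0.843900
step 7 [3.5y] bond c/2=27/800: DF=(1050349/1000000 − 27/800·(0.986400+0.963000+0.918500+0.882400+0.878000+0.843900))/(1+27/800) = 4187/5000 ≈ 0.837400
step 8 [4y] bond c/2=1/25: DF=(139799/125000 − 1/25·(0.986400+0.963000+0.918500+0.882400+0.878000+0.843900+0.837400))/(1+1/25) = 8327/10000 ≈ 0.832700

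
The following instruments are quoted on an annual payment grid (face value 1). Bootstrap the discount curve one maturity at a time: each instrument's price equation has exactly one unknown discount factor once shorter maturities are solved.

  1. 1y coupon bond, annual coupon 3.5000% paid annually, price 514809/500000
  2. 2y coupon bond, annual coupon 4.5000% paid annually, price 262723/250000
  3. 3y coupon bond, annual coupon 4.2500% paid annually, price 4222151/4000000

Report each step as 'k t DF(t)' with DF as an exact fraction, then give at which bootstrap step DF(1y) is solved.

step 1 [1y] bond c/1=7/200: DF=(514809/500000 − 7/200·(0))/(1+7/200) = 2487/2500 ≈ 0.994800
step 2 [2y] bond c/1=9/200: DF=(262723/250000 − 9/200·(0.994800))/(1+9/200) = 2407/2500 ≈ 0.962800
step 3 [3y] bond c/1=17/400: DF=(4222151/4000000 − 17/400·(0.994800+0.962800))/(1+17/400) = 9327/10000 ≈ 0.932700

1 1 2487/2500
2 2 2407/2500
3 3 9327/10000
DF(1y) is solved at step 1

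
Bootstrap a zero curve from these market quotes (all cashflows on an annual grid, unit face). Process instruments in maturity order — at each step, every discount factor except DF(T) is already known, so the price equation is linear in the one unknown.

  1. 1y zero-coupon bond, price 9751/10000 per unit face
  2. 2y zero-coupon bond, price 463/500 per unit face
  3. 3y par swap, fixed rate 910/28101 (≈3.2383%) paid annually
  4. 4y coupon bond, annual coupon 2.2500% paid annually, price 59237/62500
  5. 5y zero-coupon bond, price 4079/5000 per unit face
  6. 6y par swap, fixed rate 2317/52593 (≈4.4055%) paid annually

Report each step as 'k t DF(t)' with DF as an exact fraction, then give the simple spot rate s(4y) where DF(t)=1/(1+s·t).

1 1 9751/10000
2 2 463/500
3 3 909/1000
4 4 8651/10000
5 5 4079/5000
6 6 7683/10000
s(4y) = (1/(8651/10000) − 1)/(4) = 1349/34604 ≈ 3.8984%

step 1 [1y] zero: DF = P = 9751/10000 ≈ 0.975100
step 2 [2y] zero: DF = P = 463/500 ≈ 0.926000
step 3 [3y] swap r/1=910/28101: DF=(1 − 910/28101·(0.975100+0.926000))/(1+910/28101) = 909/1000 ≈ 0.909000
step 4 [4y] bond c/1=9/400: DF=(59237/62500 − 9/400·(0.975100+0.926000+0.909000))/(1+9/400) = 8651/10000 ≈ 0.865100
step 5 [5y] zero: DF = P = 4079/5000 ≈ 0.815800
step 6 [6y] swap r/1=2317/52593: DF=(1 − 2317/52593·(0.975100+0.926000+0.909000+0.865100+0.815800))/(1+2317/52593) = 7683/10000 ≈ 0.768300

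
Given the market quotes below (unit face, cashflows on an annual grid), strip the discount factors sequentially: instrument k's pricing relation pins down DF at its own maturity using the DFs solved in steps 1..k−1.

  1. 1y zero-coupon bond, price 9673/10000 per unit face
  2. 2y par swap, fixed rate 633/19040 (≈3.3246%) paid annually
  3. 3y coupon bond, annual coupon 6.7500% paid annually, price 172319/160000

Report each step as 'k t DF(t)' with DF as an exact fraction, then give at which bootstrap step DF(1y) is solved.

step 1 [1y] zero: DF = P = 9673/10000 ≈ 0.967300
step 2 [2y] swap r/1=633/19040: DF=(1 − 633/19040·(0.967300))/(1+633/19040) = 9367/10000 ≈ 0.936700
step 3 [3y] bond c/1=27/400: DF=(172319/160000 − 27/400·(0.967300+0.936700))/(1+27/400) = 1777/2000 ≈ 0.888500

1 1 9673/10000
2 2 9367/10000
3 3 1777/2000
DF(1y) is solved at step 1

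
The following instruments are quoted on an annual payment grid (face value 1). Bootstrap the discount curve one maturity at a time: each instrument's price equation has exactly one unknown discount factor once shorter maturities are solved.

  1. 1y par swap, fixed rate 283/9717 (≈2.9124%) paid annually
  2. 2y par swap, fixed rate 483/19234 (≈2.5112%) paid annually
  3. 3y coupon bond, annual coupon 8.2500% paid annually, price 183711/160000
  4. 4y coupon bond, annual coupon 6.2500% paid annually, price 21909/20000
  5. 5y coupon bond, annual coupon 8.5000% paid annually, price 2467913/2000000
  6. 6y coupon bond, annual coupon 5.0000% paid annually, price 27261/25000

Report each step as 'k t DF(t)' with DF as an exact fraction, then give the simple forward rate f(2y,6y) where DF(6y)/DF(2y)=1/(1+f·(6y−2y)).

step 1 [1y] swap r/1=283/9717: DF=(1 − 283/9717·(0))/(1+283/9717) = 9717/10000 ≈ 0.971700
step 2 [2y] swap r/1=483/19234: DF=(1 − 483/19234·(0.971700))/(1+483/19234) = 9517/10000 ≈ 0.951700
step 3 [3y] bond c/1=33/400: DF=(183711/160000 − 33/400·(0.971700+0.951700))/(1+33/400) = 9141/10000 ≈ 0.914100
step 4 [4y] bond c/1=1/16: DF=(21909/20000 − 1/16·(0.971700+0.951700+0.914100))/(1+1/16) = 8641/10000 ≈ 0.864100
step 5 [5y] bond c/1=17/200: DF=(2467913/2000000 − 17/200·(0.971700+0.951700+0.914100+0.864100))/(1+17/200) = 8473/10000 ≈ 0.847300
step 6 [6y] bond c/1=1/20: DF=(27261/25000 − 1/20·(0.971700+0.951700+0.914100+0.864100+0.847300))/(1+1/20) = 8219/10000 ≈ 0.821900

1 1 9717/10000
2 2 9517/10000
3 3 9141/10000
4 4 8641/10000
5 5 8473/10000
6 6 8219/10000
f(2y,6y) = ((9517/10000)/(8219/10000) − 1)/(4) = 649/16438 ≈ 3.9482%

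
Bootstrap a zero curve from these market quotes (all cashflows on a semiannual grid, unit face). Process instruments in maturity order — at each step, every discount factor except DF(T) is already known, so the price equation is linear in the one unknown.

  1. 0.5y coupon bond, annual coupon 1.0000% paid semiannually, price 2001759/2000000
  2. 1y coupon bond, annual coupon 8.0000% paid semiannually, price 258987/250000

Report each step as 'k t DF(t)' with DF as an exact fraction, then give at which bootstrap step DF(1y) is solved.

step 1 [0.5y] bond c/2=1/200: DF=(2001759/2000000 − 1/200·(0))/(1+1/200) = 9959/10000 ≈ 0.995900
step 2 [1y] bond c/2=1/25: DF=(258987/250000 − 1/25·(0.995900))/(1+1/25) = 4789/5000 ≈ 0.957800

1 1/2 9959/10000
2 1 4789/5000
DF(1y) is solved at step 2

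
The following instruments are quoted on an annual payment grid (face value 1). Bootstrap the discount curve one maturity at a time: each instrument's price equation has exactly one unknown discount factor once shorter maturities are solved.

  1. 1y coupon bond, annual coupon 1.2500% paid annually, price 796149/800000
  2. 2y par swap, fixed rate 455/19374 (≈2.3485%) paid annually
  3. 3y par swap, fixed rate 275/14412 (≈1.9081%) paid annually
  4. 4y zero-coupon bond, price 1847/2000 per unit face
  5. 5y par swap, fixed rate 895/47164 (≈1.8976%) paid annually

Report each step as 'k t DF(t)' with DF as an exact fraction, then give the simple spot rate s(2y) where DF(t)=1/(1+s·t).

step 1 [1y] bond c/1=1/80: DF=(796149/800000 − 1/80·(0))/(1+1/80) = 9829/10000 ≈ 0.982900
step 2 [2y] swap r/1=455/19374: DF=(1 − 455/19374·(0.982900))/(1+455/19374) = 1909/2000 ≈ 0.954500
step 3 [3y] swap r/1=275/14412: DF=(1 − 275/14412·(0.982900+0.954500))/(1+275/14412) = 189/200 ≈ 0.945000
step 4 [4y] zero: DF = P = 1847/2000 ≈ 0.923500
step 5 [5y] swap r/1=895/47164: DF=(1 − 895/47164·(0.982900+0.954500+0.945000+0.923500))/(1+895/47164) = 1821/2000 ≈ 0.910500

1 1 9829/10000
2 2 1909/2000
3 3 189/200
4 4 1847/2000
5 5 1821/2000
s(2y) = (1/(1909/2000) − 1)/(2) = 91/3818 ≈ 2.3834%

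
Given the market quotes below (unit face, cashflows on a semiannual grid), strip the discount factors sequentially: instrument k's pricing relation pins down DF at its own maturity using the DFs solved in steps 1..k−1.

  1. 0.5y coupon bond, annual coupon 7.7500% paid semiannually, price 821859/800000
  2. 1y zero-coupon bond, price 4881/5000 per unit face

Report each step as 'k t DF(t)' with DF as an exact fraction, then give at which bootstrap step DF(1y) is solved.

1 1/2 989/1000
2 1 4881/5000
DF(1y) is solved at step 2

step 1 [0.5y] bond c/2=31/800: DF=(821859/800000 − 31/800·(0))/(1+31/800) = 989/1000 ≈ 0.989000
step 2 [1y] zero: DF = P = 4881/5000 ≈ 0.976200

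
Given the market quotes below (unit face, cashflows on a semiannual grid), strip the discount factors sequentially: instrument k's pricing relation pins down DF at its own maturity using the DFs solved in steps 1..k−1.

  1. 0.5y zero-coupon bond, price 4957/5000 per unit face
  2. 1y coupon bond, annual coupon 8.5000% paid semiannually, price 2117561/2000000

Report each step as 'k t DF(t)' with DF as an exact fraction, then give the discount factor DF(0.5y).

1 1/2 4957/5000
2 1 1219/1250
DF(0.5y) = 4957/5000 ≈ 0.991400

step 1 [0.5y] zero: DF = P = 4957/5000 ≈ 0.991400
step 2 [1y] bond c/2=17/400: DF=(2117561/2000000 − 17/400·(0.991400))/(1+17/400) = 1219/1250 ≈ 0.975200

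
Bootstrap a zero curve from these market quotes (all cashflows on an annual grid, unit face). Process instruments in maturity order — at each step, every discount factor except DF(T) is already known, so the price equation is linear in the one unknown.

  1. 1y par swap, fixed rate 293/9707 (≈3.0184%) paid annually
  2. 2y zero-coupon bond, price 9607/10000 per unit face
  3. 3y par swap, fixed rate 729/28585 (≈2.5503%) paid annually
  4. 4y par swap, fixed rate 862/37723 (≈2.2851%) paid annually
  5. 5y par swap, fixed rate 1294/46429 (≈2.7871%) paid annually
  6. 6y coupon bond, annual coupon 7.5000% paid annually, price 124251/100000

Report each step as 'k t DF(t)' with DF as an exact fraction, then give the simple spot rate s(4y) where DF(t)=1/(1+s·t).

step 1 [1y] swap r/1=293/9707: DF=(1 − 293/9707·(0))/(1+293/9707) = 9707/10000 ≈ 0.970700
step 2 [2y] zero: DF = P = 9607/10000 ≈ 0.960700
step 3 [3y] swap r/1=729/28585: DF=(1 − 729/28585·(0.970700+0.960700))/(1+729/28585) = 9271/10000 ≈ 0.927100
step 4 [4y] swap r/1=862/37723: DF=(1 − 862/37723·(0.970700+0.960700+0.927100))/(1+862/37723) = 4569/5000 ≈ 0.913800
step 5 [5y] swap r/1=1294/46429: DF=(1 − 1294/46429·(0.970700+0.960700+0.927100+0.913800))/(1+1294/46429) = 4353/5000 ≈ 0.870600
step 6 [6y] bond c/1=3/40: DF=(124251/100000 − 3/40·(0.970700+0.960700+0.927100+0.913800+0.870600))/(1+3/40) = 8319/10000 ≈ 0.831900

1 1 9707/10000
2 2 9607/10000
3 3 9271/10000
4 4 4569/5000
5 5 4353/5000
6 6 8319/10000
s(4y) = (1/(4569/5000) − 1)/(4) = 431/18276 ≈ 2.3583%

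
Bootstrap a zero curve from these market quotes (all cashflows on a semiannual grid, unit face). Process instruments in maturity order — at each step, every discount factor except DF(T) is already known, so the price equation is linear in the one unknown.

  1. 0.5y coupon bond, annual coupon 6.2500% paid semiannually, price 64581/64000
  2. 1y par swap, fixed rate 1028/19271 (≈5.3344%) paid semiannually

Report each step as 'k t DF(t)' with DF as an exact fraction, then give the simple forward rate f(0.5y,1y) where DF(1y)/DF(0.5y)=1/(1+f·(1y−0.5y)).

step 1 [0.5y] bond c/2=1/32: DF=(64581/64000 − 1/32·(0))/(1+1/32) = 1957/2000 ≈ 0.978500
step 2 [1y] swap r/2=514/19271: DF=(1 − 514/19271·(0.978500))/(1+514/19271) = 4743/5000 ≈ 0.948600

1 1/2 1957/2000
2 1 4743/5000
f(0.5y,1y) = ((1957/2000)/(4743/5000) − 1)/(1/2) = 299/4743 ≈ 6.3040%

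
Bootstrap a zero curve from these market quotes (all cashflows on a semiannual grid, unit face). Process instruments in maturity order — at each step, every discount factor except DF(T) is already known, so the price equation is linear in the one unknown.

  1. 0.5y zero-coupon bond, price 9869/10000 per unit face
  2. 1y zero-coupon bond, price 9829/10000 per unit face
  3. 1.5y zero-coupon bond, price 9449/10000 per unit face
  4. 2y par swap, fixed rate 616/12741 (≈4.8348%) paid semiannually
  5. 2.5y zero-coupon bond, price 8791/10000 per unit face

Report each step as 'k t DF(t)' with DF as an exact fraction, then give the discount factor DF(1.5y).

1 1/2 9869/10000
2 1 9829/10000
3 3/2 9449/10000
4 2 2269/2500
5 5/2 8791/10000
DF(1.5y) = 9449/10000 ≈ 0.944900

step 1 [0.5y] zero: DF = P = 9869/10000 ≈ 0.986900
step 2 [1y] zero: DF = P = 9829/10000 ≈ 0.982900
step 3 [1.5y] zero: DF = P = 9449/10000 ≈ 0.944900
step 4 [2y] swap r/2=308/12741: DF=(1 − 308/12741·(0.986900+0.982900+0.944900))/(1+308/12741) = 2269/2500 ≈ 0.907600
step 5 [2.5y] zero: DF = P = 8791/10000 ≈ 0.879100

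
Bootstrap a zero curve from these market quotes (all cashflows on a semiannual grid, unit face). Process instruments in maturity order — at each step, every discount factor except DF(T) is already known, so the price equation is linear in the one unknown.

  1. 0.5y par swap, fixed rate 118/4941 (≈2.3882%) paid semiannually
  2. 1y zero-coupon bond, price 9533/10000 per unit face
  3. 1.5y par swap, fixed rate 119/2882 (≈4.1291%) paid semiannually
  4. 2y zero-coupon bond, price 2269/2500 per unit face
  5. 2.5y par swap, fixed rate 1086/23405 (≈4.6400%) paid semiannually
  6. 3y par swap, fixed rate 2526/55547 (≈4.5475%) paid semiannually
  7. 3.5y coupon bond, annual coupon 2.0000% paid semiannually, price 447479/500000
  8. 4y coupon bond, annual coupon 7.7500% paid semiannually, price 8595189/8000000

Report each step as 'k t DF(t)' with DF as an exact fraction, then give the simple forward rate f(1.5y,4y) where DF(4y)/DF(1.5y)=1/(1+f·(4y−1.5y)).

1 1/2 4941/5000
2 1 9533/10000
3 3/2 1881/2000
4 2 2269/2500
5 5/2 4457/5000
6 3 8737/10000
7 7/2 8311/10000
8 4 7961/10000
f(1.5y,4y) = ((1881/2000)/(7961/10000) − 1)/(5/2) = 152/2095 ≈ 7.2554%

step 1 [0.5y] swap r/2=59/4941: DF=(1 − 59/4941·(0))/(1+59/4941) = 4941/5000 ≈ 0.988200
step 2 [1y] zero: DF = P = 9533/10000 ≈ 0.953300
step 3 [1.5y] swap r/2=119/5764: DF=(1 − 119/5764·(0.988200+0.953300))/(1+119/5764) = 1881/2000 ≈ 0.940500
step 4 [2y] zero: DF = P = 2269/2500 ≈ 0.907600
step 5 [2.5y] swap r/2=543/23405: DF=(1 − 543/23405·(0.988200+0.953300+0.940500+0.907600))/(1+543/23405) = 4457/5000 ≈ 0.891400
step 6 [3y] swap r/2=1263/55547: DF=(1 − 1263/55547·(0.988200+0.953300+0.940500+0.907600+0.891400))/(1+1263/55547) = 8737/10000 ≈ 0.873700
step 7 [3.5y] bond c/2=1/100: DF=(447479/500000 − 1/100·(0.988200+0.953300+0.940500+0.907600+0.891400+0.873700))/(1+1/100) = 8311/10000 ≈ 0.831100
step 8 [4y] bond c/2=31/800: DF=(8595189/8000000 − 31/800·(0.988200+0.953300+0.940500+0.907600+0.891400+0.873700+0.831100))/(1+31/800) = 7961/10000 ≈ 0.796100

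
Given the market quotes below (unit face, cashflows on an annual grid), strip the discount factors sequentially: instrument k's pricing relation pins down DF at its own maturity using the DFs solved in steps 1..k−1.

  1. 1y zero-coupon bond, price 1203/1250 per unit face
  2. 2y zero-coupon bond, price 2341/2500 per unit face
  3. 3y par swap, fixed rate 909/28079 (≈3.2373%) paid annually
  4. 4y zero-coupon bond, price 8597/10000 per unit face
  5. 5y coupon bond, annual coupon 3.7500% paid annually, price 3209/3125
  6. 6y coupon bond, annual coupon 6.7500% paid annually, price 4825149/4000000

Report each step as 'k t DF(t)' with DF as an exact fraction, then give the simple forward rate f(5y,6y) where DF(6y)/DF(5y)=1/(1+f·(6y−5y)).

step 1 [1y] zero: DF = P = 1203/1250 ≈ 0.962400
step 2 [2y] zero: DF = P = 2341/2500 ≈ 0.936400
step 3 [3y] swap r/1=909/28079: DF=(1 − 909/28079·(0.962400+0.936400))/(1+909/28079) = 9091/10000 ≈ 0.909100
step 4 [4y] zero: DF = P = 8597/10000 ≈ 0.859700
step 5 [5y] bond c/1=3/80: DF=(3209/3125 − 3/80·(0.962400+0.936400+0.909100+0.859700))/(1+3/80) = 2143/2500 ≈ 0.857200
step 6 [6y] bond c/1=27/400: DF=(4825149/4000000 − 27/400·(0.962400+0.936400+0.909100+0.859700+0.857200))/(1+27/400) = 8439/10000 ≈ 0.843900

1 1 1203/1250
2 2 2341/2500
3 3 9091/10000
4 4 8597/10000
5 5 2143/2500
6 6 8439/10000
f(5y,6y) = ((2143/2500)/(8439/10000) − 1)/(1) = 133/8439 ≈ 1.5760%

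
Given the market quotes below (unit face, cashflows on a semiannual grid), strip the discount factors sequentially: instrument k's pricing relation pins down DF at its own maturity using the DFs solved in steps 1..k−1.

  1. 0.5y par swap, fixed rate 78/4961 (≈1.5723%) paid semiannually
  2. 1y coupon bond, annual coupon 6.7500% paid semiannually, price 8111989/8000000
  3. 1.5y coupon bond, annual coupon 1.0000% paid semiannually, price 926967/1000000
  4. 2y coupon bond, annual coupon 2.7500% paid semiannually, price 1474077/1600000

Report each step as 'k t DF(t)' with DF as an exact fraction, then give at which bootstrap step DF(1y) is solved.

1 1/2 4961/5000
2 1 1897/2000
3 3/2 9127/10000
4 2 8701/10000
DF(1y) is solved at step 2

step 1 [0.5y] swap r/2=39/4961: DF=(1 − 39/4961·(0))/(1+39/4961) = 4961/5000 ≈ 0.992200
step 2 [1y] bond c/2=27/800: DF=(8111989/8000000 − 27/800·(0.992200))/(1+27/800) = 1897/2000 ≈ 0.948500
step 3 [1.5y] bond c/2=1/200: DF=(926967/1000000 − 1/200·(0.992200+0.948500))/(1+1/200) = 9127/10000 ≈ 0.912700
step 4 [2y] bond c/2=11/800: DF=(1474077/1600000 − 11/800·(0.992200+0.948500+0.912700))/(1+11/800) = 8701/10000 ≈ 0.870100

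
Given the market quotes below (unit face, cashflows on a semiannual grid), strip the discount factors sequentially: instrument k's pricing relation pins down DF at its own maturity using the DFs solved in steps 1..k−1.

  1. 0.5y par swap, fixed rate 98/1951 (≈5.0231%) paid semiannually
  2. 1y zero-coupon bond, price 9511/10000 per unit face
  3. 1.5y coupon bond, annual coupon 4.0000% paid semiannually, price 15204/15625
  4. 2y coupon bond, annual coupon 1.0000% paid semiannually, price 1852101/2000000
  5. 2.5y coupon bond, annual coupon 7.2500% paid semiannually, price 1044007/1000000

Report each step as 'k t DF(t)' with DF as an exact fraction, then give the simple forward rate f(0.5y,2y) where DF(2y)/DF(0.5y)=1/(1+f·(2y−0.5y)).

1 1/2 1951/2000
2 1 9511/10000
3 3/2 4581/5000
4 2 9073/10000
5 5/2 8763/10000
f(0.5y,2y) = ((1951/2000)/(9073/10000) − 1)/(3/2) = 1364/27219 ≈ 5.0112%

step 1 [0.5y] swap r/2=49/1951: DF=(1 − 49/1951·(0))/(1+49/1951) = 1951/2000 ≈ 0.975500
step 2 [1y] zero: DF = P = 9511/10000 ≈ 0.951100
step 3 [1.5y] bond c/2=1/50: DF=(15204/15625 − 1/50·(0.975500+0.951100))/(1+1/50) = 4581/5000 ≈ 0.916200
step 4 [2y] bond c/2=1/200: DF=(1852101/2000000 − 1/200·(0.975500+0.951100+0.916200))/(1+1/200) = 9073/10000 ≈ 0.907300
step 5 [2.5y] bond c/2=29/800: DF=(1044007/1000000 − 29/800·(0.975500+0.951100+0.916200+0.907300))/(1+29/800) = 8763/10000 ≈ 0.876300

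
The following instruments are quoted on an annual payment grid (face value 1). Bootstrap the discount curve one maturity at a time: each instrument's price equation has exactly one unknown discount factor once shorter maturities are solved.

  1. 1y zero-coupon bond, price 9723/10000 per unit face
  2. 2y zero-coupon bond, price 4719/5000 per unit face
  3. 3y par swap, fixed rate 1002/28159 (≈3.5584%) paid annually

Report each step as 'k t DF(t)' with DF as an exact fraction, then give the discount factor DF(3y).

step 1 [1y] zero: DF = P = 9723/10000 ≈ 0.972300
step 2 [2y] zero: DF = P = 4719/5000 ≈ 0.943800
step 3 [3y] swap r/1=1002/28159: DF=(1 − 1002/28159·(0.972300+0.943800))/(1+1002/28159) = 4499/5000 ≈ 0.899800

1 1 9723/10000
2 2 4719/5000
3 3 4499/5000
DF(3y) = 4499/5000 ≈ 0.899800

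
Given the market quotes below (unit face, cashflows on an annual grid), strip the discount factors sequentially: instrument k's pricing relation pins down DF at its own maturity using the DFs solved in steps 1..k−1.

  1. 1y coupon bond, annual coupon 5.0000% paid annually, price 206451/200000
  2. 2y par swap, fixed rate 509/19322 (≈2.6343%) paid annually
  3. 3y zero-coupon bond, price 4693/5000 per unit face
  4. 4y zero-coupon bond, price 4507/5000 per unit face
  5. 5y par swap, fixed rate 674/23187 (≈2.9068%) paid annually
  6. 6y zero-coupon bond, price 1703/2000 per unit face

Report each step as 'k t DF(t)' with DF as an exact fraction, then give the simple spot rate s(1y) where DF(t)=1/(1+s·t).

1 1 9831/10000
2 2 9491/10000
3 3 4693/5000
4 4 4507/5000
5 5 2163/2500
6 6 1703/2000
s(1y) = (1/(9831/10000) − 1)/(1) = 169/9831 ≈ 1.7191%

step 1 [1y] bond c/1=1/20: DF=(206451/200000 − 1/20·(0))/(1+1/20) = 9831/10000 ≈ 0.983100
step 2 [2y] swap r/1=509/19322: DF=(1 − 509/19322·(0.983100))/(1+509/19322) = 9491/10000 ≈ 0.949100
step 3 [3y] zero: DF = P = 4693/5000 ≈ 0.938600
step 4 [4y] zero: DF = P = 4507/5000 ≈ 0.901400
step 5 [5y] swap r/1=674/23187: DF=(1 − 674/23187·(0.983100+0.949100+0.938600+0.901400))/(1+674/23187) = 2163/2500 ≈ 0.865200
step 6 [6y] zero: DF = P = 1703/2000 ≈ 0.851500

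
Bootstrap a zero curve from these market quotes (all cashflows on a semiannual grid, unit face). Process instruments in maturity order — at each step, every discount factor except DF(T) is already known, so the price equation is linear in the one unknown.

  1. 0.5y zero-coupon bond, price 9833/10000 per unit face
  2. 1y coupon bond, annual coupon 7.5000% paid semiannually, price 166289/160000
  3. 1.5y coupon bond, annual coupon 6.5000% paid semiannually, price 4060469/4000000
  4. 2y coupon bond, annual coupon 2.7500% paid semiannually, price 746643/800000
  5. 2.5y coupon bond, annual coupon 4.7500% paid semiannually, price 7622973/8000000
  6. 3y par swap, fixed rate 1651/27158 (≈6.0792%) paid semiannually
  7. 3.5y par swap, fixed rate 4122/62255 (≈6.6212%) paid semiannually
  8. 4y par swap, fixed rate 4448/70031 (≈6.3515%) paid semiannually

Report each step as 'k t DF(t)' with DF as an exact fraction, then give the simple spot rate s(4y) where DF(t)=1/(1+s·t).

1 1/2 9833/10000
2 1 4831/5000
3 3/2 4609/5000
4 2 8817/10000
5 5/2 8437/10000
6 3 8349/10000
7 7/2 7939/10000
8 4 486/625
s(4y) = (1/(486/625) − 1)/(4) = 139/1944 ≈ 7.1502%

step 1 [0.5y] zero: DF = P = 9833/10000 ≈ 0.983300
step 2 [1y] bond c/2=3/80: DF=(166289/160000 − 3/80·(0.983300))/(1+3/80) = 4831/5000 ≈ 0.966200
step 3 [1.5y] bond c/2=13/400: DF=(4060469/4000000 − 13/400·(0.983300+0.966200))/(1+13/400) = 4609/5000 ≈ 0.921800
step 4 [2y] bond c/2=11/800: DF=(746643/800000 − 11/800·(0.983300+0.966200+0.921800))/(1+11/800) = 8817/10000 ≈ 0.881700
step 5 [2.5y] bond c/2=19/800: DF=(7622973/8000000 − 19/800·(0.983300+0.966200+0.921800+0.881700))/(1+19/800) = 8437/10000 ≈ 0.843700
step 6 [3y] swap r/2=1651/54316: DF=(1 − 1651/54316·(0.983300+0.966200+0.921800+0.881700+0.843700))/(1+1651/54316) = 8349/10000 ≈ 0.834900
step 7 [3.5y] swap r/2=2061/62255: DF=(1 − 2061/62255·(0.983300+0.966200+0.921800+0.881700+0.843700+0.834900))/(1+2061/62255) = 7939/10000 ≈ 0.793900
step 8 [4y] swap r/2=2224/70031: DF=(1 − 2224/70031·(0.983300+0.966200+0.921800+0.881700+0.843700+0.834900+0.793900))/(1+2224/70031) = 486/625 ≈ 0.777600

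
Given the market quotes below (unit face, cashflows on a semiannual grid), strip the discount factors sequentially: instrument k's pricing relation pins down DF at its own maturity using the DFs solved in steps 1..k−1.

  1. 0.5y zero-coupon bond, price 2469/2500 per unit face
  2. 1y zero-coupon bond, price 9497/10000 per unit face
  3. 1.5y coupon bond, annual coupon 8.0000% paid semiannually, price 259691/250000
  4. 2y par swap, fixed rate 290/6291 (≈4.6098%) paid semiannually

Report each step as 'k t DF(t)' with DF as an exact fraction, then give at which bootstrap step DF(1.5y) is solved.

step 1 [0.5y] zero: DF = P = 2469/2500 ≈ 0.987600
step 2 [1y] zero: DF = P = 9497/10000 ≈ 0.949700
step 3 [1.5y] bond c/2=1/25: DF=(259691/250000 − 1/25·(0.987600+0.949700))/(1+1/25) = 9243/10000 ≈ 0.924300
step 4 [2y] swap r/2=145/6291: DF=(1 − 145/6291·(0.987600+0.949700+0.924300))/(1+145/6291) = 913/1000 ≈ 0.913000

1 1/2 2469/2500
2 1 9497/10000
3 3/2 9243/10000
4 2 913/1000
DF(1.5y) is solved at step 3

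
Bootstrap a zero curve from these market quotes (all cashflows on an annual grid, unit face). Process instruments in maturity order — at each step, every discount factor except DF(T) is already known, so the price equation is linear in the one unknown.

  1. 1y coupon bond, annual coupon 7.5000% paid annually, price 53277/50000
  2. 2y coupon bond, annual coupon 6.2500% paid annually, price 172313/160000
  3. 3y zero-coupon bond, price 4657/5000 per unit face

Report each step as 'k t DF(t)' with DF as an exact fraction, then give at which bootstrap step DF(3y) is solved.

step 1 [1y] bond c/1=3/40: DF=(53277/50000 − 3/40·(0))/(1+3/40) = 1239/1250 ≈ 0.991200
step 2 [2y] bond c/1=1/16: DF=(172313/160000 − 1/16·(0.991200))/(1+1/16) = 9553/10000 ≈ 0.955300
step 3 [3y] zero: DF = P = 4657/5000 ≈ 0.931400

1 1 1239/1250
2 2 9553/10000
3 3 4657/5000
DF(3y) is solved at step 3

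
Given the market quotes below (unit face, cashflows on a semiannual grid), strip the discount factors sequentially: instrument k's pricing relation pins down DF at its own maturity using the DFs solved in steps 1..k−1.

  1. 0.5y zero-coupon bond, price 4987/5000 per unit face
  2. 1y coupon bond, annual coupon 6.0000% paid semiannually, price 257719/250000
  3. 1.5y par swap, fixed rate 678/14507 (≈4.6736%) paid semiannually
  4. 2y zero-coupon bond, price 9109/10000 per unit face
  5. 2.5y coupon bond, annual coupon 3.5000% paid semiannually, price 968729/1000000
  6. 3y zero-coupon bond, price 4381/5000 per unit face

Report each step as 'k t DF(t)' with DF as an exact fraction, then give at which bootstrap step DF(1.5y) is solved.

step 1 [0.5y] zero: DF = P = 4987/5000 ≈ 0.997400
step 2 [1y] bond c/2=3/100: DF=(257719/250000 − 3/100·(0.997400))/(1+3/100) = 4859/5000 ≈ 0.971800
step 3 [1.5y] swap r/2=339/14507: DF=(1 − 339/14507·(0.997400+0.971800))/(1+339/14507) = 4661/5000 ≈ 0.932200
step 4 [2y] zero: DF = P = 9109/10000 ≈ 0.910900
step 5 [2.5y] bond c/2=7/400: DF=(968729/1000000 − 7/400·(0.997400+0.971800+0.932200+0.910900))/(1+7/400) = 1773/2000 ≈ 0.886500
step 6 [3y] zero: DF = P = 4381/5000 ≈ 0.876200

1 1/2 4987/5000
2 1 4859/5000
3 3/2 4661/5000
4 2 9109/10000
5 5/2 1773/2000
6 3 4381/5000
DF(1.5y) is solved at step 3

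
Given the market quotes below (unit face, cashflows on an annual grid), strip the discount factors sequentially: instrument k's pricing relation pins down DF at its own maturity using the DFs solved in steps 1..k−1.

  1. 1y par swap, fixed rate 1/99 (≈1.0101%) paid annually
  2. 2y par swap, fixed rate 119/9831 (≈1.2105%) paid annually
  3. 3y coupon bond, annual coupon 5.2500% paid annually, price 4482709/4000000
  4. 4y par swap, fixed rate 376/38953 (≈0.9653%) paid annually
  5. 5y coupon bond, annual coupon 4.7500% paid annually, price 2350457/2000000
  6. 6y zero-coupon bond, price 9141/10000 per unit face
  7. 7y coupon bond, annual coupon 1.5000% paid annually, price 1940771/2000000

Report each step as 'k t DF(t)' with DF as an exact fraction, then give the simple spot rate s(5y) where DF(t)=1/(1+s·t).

1 1 99/100
2 2 4881/5000
3 3 9667/10000
4 4 1203/1250
5 5 9453/10000
6 6 9141/10000
7 7 871/1000
s(5y) = (1/(9453/10000) − 1)/(5) = 547/47265 ≈ 1.1573%

step 1 [1y] swap r/1=1/99: DF=(1 − 1/99·(0))/(1+1/99) = 99/100 ≈ 0.990000
step 2 [2y] swap r/1=119/9831: DF=(1 − 119/9831·(0.990000))/(1+119/9831) = 4881/5000 ≈ 0.976200
step 3 [3y] bond c/1=21/400: DF=(4482709/4000000 − 21/400·(0.990000+0.976200))/(1+21/400) = 9667/10000 ≈ 0.966700
step 4 [4y] swap r/1=376/38953: DF=(1 − 376/38953·(0.990000+0.976200+0.966700))/(1+376/38953) = 1203/1250 ≈ 0.962400
step 5 [5y] bond c/1=19/400: DF=(2350457/2000000 − 19/400·(0.990000+0.976200+0.966700+0.962400))/(1+19/400) = 9453/10000 ≈ 0.945300
step 6 [6y] zero: DF = P = 9141/10000 ≈ 0.914100
step 7 [7y] bond c/1=3/200: DF=(1940771/2000000 − 3/200·(0.990000+0.976200+0.966700+0.962400+0.945300+0.914100))/(1+3/200) = 871/1000 ≈ 0.871000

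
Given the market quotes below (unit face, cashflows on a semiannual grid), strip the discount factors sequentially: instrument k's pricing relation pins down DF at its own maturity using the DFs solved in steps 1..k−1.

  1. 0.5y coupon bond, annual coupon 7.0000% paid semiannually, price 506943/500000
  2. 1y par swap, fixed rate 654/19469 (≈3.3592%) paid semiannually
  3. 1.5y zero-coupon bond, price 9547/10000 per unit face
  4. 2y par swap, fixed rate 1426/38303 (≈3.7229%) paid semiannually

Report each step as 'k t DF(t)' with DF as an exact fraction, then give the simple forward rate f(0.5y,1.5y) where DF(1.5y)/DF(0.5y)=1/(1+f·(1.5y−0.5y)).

1 1/2 2449/2500
2 1 9673/10000
3 3/2 9547/10000
4 2 9287/10000
f(0.5y,1.5y) = ((2449/2500)/(9547/10000) − 1)/(1) = 249/9547 ≈ 2.6081%

step 1 [0.5y] bond c/2=7/200: DF=(506943/500000 − 7/200·(0))/(1+7/200) = 2449/2500 ≈ 0.979600
step 2 [1y] swap r/2=327/19469: DF=(1 − 327/19469·(0.979600))/(1+327/19469) = 9673/10000 ≈ 0.967300
step 3 [1.5y] zero: DF = P = 9547/10000 ≈ 0.954700
step 4 [2y] swap r/2=713/38303: DF=(1 − 713/38303·(0.979600+0.967300+0.954700))/(1+713/38303) = 9287/10000 ≈ 0.928700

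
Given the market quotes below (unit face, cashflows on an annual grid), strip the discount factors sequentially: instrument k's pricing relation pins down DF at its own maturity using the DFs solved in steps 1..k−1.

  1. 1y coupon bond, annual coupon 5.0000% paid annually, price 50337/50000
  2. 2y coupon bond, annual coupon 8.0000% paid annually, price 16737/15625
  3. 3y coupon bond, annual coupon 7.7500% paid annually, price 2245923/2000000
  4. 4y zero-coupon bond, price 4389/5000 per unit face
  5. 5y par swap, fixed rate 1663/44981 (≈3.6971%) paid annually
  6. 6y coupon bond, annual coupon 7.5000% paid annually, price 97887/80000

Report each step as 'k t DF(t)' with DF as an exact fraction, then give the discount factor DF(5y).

step 1 [1y] bond c/1=1/20: DF=(50337/50000 − 1/20·(0))/(1+1/20) = 2397/2500 ≈ 0.958800
step 2 [2y] bond c/1=2/25: DF=(16737/15625 − 2/25·(0.958800))/(1+2/25) = 1151/1250 ≈ 0.920800
step 3 [3y] bond c/1=31/400: DF=(2245923/2000000 − 31/400·(0.958800+0.920800))/(1+31/400) = 907/1000 ≈ 0.907000
step 4 [4y] zero: DF = P = 4389/5000 ≈ 0.877800
step 5 [5y] swap r/1=1663/44981: DF=(1 − 1663/44981·(0.958800+0.920800+0.907000+0.877800))/(1+1663/44981) = 8337/10000 ≈ 0.833700
step 6 [6y] bond c/1=3/40: DF=(97887/80000 − 3/40·(0.958800+0.920800+0.907000+0.877800+0.833700))/(1+3/40) = 2061/2500 ≈ 0.824400

1 1 2397/2500
2 2 1151/1250
3 3 907/1000
4 4 4389/5000
5 5 8337/10000
6 6 2061/2500
DF(5y) = 8337/10000 ≈ 0.833700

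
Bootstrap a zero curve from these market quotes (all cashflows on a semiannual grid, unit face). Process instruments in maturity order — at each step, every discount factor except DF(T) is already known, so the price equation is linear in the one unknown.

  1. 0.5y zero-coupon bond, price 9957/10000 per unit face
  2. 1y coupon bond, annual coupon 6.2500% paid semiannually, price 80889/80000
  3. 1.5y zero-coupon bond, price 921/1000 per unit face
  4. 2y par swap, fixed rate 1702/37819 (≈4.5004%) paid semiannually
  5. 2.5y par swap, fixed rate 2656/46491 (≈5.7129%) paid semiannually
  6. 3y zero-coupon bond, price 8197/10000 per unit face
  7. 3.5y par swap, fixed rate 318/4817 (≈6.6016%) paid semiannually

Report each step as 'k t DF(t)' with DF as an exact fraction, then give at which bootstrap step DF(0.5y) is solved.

step 1 [0.5y] zero: DF = P = 9957/10000 ≈ 0.995700
step 2 [1y] bond c/2=1/32: DF=(80889/80000 − 1/32·(0.995700))/(1+1/32) = 9503/10000 ≈ 0.950300
step 3 [1.5y] zero: DF = P = 921/1000 ≈ 0.921000
step 4 [2y] swap r/2=851/37819: DF=(1 − 851/37819·(0.995700+0.950300+0.921000))/(1+851/37819) = 9149/10000 ≈ 0.914900
step 5 [2.5y] swap r/2=1328/46491: DF=(1 − 1328/46491·(0.995700+0.950300+0.921000+0.914900))/(1+1328/46491) = 542/625 ≈ 0.867200
step 6 [3y] zero: DF = P = 8197/10000 ≈ 0.819700
step 7 [3.5y] swap r/2=159/4817: DF=(1 − 159/4817·(0.995700+0.950300+0.921000+0.914900+0.867200+0.819700))/(1+159/4817) = 7933/10000 ≈ 0.793300

1 1/2 9957/10000
2 1 9503/10000
3 3/2 921/1000
4 2 9149/10000
5 5/2 542/625
6 3 8197/10000
7 7/2 7933/10000
DF(0.5y) is solved at step 1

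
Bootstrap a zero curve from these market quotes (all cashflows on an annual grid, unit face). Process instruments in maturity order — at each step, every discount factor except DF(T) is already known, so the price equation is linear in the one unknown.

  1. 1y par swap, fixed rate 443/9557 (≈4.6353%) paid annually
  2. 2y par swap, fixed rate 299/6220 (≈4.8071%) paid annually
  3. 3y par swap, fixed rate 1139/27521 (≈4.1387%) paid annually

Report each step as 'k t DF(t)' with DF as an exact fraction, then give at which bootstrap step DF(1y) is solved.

1 1 9557/10000
2 2 9103/10000
3 3 8861/10000
DF(1y) is solved at step 1

step 1 [1y] swap r/1=443/9557: DF=(1 − 443/9557·(0))/(1+443/9557) = 9557/10000 ≈ 0.955700
step 2 [2y] swap r/1=299/6220: DF=(1 − 299/6220·(0.955700))/(1+299/6220) = 9103/10000 ≈ 0.910300
step 3 [3y] swap r/1=1139/27521: DF=(1 − 1139/27521·(0.955700+0.910300))/(1+1139/27521) = 8861/10000 ≈ 0.886100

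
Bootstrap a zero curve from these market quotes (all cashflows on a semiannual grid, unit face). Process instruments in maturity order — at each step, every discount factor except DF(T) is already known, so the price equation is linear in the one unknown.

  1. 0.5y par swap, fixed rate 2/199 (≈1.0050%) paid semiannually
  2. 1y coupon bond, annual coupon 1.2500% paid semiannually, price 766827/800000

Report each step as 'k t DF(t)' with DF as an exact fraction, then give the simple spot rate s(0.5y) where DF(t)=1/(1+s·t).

step 1 [0.5y] swap r/2=1/199: DF=(1 − 1/199·(0))/(1+1/199) = 199/200 ≈ 0.995000
step 2 [1y] bond c/2=1/160: DF=(766827/800000 − 1/160·(0.995000))/(1+1/160) = 1183/1250 ≈ 0.946400

1 1/2 199/200
2 1 1183/1250
s(0.5y) = (1/(199/200) − 1)/(1/2) = 2/199 ≈ 1.0050%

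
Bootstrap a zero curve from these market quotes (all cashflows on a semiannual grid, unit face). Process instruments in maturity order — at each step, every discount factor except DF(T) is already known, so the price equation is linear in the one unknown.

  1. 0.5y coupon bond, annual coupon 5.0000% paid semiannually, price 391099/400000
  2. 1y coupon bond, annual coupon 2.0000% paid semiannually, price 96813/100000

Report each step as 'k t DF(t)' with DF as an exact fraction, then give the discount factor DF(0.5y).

1 1/2 9539/10000
2 1 9491/10000
DF(0.5y) = 9539/10000 ≈ 0.953900

step 1 [0.5y] bond c/2=1/40: DF=(391099/400000 − 1/40·(0))/(1+1/40) = 9539/10000 ≈ 0.953900
step 2 [1y] bond c/2=1/100: DF=(96813/100000 − 1/100·(0.953900))/(1+1/100) = 9491/10000 ≈ 0.949100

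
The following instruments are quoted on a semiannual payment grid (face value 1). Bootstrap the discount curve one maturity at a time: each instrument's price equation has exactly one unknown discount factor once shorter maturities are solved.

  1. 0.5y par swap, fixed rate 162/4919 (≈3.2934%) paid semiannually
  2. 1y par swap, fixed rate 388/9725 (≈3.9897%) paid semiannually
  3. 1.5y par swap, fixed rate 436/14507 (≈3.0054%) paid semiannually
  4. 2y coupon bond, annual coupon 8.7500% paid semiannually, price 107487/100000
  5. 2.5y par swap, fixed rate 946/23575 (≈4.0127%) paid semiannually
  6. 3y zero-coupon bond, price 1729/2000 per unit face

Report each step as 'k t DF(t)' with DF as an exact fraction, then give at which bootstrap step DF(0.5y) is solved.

1 1/2 4919/5000
2 1 2403/2500
3 3/2 2391/2500
4 2 4541/5000
5 5/2 4527/5000
6 3 1729/2000
DF(0.5y) is solved at step 1

step 1 [0.5y] swap r/2=81/4919: DF=(1 − 81/4919·(0))/(1+81/4919) = 4919/5000 ≈ 0.983800
step 2 [1y] swap r/2=194/9725: DF=(1 − 194/9725·(0.983800))/(1+194/9725) = 2403/2500 ≈ 0.961200
step 3 [1.5y] swap r/2=218/14507: DF=(1 − 218/14507·(0.983800+0.961200))/(1+218/14507) = 2391/2500 ≈ 0.956400
step 4 [2y] bond c/2=7/160: DF=(107487/100000 − 7/160·(0.983800+0.961200+0.956400))/(1+7/160) = 4541/5000 ≈ 0.908200
step 5 [2.5y] swap r/2=473/23575: DF=(1 − 473/23575·(0.983800+0.961200+0.956400+0.908200))/(1+473/23575) = 4527/5000 ≈ 0.905400
step 6 [3y] zero: DF = P = 1729/2000 ≈ 0.864500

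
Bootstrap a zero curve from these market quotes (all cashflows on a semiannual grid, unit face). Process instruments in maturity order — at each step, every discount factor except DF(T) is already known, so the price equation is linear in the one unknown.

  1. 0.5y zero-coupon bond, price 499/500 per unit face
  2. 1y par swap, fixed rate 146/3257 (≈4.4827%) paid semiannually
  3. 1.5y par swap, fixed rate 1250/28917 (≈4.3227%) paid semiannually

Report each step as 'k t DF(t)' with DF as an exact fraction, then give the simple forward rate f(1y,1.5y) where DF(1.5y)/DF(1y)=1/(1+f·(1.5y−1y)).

1 1/2 499/500
2 1 4781/5000
3 3/2 15/16
f(1y,1.5y) = ((4781/5000)/(15/16) − 1)/(1/2) = 374/9375 ≈ 3.9893%

step 1 [0.5y] zero: DF = P = 499/500 ≈ 0.998000
step 2 [1y] swap r/2=73/3257: DF=(1 − 73/3257·(0.998000))/(1+73/3257) = 4781/5000 ≈ 0.956200
step 3 [1.5y] swap r/2=625/28917: DF=(1 − 625/28917·(0.998000+0.956200))/(1+625/28917) = 15/16 ≈ 0.937500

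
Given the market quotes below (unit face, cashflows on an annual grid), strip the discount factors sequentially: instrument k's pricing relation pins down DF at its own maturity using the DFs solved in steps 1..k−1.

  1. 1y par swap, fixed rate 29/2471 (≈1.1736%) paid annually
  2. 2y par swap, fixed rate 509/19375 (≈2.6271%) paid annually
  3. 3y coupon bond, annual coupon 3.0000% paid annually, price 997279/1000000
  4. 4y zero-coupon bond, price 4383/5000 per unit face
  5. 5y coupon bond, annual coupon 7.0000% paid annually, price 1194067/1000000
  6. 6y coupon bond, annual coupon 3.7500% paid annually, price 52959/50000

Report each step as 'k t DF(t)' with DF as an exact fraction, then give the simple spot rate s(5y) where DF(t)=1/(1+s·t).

1 1 2471/2500
2 2 9491/10000
3 3 4559/5000
4 4 4383/5000
5 5 4361/5000
6 6 8547/10000
s(5y) = (1/(4361/5000) − 1)/(5) = 639/21805 ≈ 2.9305%

step 1 [1y] swap r/1=29/2471: DF=(1 − 29/2471·(0))/(1+29/2471) = 2471/2500 ≈ 0.988400
step 2 [2y] swap r/1=509/19375: DF=(1 − 509/19375·(0.988400))/(1+509/19375) = 9491/10000 ≈ 0.949100
step 3 [3y] bond c/1=3/100: DF=(997279/1000000 − 3/100·(0.988400+0.949100))/(1+3/100) = 4559/5000 ≈ 0.911800
step 4 [4y] zero: DF = P = 4383/5000 ≈ 0.876600
step 5 [5y] bond c/1=7/100: DF=(1194067/1000000 − 7/100·(0.988400+0.949100+0.911800+0.876600))/(1+7/100) = 4361/5000 ≈ 0.872200
step 6 [6y] bond c/1=3/80: DF=(52959/50000 − 3/80·(0.988400+0.949100+0.911800+0.876600+0.872200))/(1+3/80) = 8547/10000 ≈ 0.854700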